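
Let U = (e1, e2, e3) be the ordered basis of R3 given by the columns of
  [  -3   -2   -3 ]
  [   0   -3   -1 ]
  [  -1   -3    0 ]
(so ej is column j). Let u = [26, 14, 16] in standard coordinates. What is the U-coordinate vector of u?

[-4, -4, -2]

Write u = c_1 e1 + ... + c_3 e3 and solve for the c_i.
Gaussian elimination on [M | u] yields c = (-4, -4, -2).
Check: -4e1 - 4e2 - 2e3 = [26, 14, 16].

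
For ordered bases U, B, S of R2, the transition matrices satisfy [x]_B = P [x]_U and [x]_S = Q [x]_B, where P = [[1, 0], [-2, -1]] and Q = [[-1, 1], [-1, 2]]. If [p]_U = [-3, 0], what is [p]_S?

[9, 15]

First [p]_B = P [p]_U = [-3, 6].
Then [p]_S = Q [p]_B = [9, 15].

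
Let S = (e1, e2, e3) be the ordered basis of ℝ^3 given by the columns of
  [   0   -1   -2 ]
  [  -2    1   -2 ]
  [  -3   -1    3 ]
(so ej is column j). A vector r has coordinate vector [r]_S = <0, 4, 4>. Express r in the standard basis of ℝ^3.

By definition r = 0·e1 + 4e2 + 4e3.
Summing componentwise gives <-12, -4, 8>.

<-12, -4, 8>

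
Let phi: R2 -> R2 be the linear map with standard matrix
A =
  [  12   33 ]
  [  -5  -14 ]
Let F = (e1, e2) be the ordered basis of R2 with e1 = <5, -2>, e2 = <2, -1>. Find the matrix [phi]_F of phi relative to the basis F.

With P the matrix whose columns are e1, e2, [phi]_F = P^(-1) A P.
Column by column: phi(e1) = A e1 = <-6, 3>; its F-coordinates <0, -3> give column 1.
Continuing for each basis vector yields [phi]_F = [[0, -1], [-3, -2]].

[[0, -1], [-3, -2]]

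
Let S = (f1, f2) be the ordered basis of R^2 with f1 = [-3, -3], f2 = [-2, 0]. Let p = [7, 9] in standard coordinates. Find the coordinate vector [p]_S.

We seek scalars with c_1 f1 + c_2 f2 = p; equivalently solve M c = p where the columns of M are f1, f2.
System: -3c_1 - 2c_2 = 7, -3c_1 + 0c_2 = 9; solving gives c_1 = -3, c_2 = 1.
Check: -3f1 + f2 = [7, 9].

[-3, 1]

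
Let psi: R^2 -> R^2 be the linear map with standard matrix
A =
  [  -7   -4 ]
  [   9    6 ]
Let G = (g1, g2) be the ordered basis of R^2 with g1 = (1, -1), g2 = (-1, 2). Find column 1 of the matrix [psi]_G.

(-3, 0)

Compute psi(g1) = A g1 = (-3, 3) in standard coordinates.
Then write this in G-coordinates: solve for y in y_1 g1 + y_2 g2 = (-3, 3).
This gives y = (-3, 0), which is column 1 of [psi]_G.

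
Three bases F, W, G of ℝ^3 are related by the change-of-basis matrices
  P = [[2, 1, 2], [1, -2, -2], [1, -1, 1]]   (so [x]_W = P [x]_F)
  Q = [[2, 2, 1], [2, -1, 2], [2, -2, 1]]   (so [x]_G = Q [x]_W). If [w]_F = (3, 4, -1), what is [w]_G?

(8, 15, 20)

Apply P to get W-coordinates (8, -3, -2), then Q to get G-coordinates.
The result is [w]_G = (8, 15, 20).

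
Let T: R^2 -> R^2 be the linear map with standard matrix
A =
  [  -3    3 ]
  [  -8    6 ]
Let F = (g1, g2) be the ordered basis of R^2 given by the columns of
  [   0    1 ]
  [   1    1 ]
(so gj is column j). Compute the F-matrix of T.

The j-th column of [T]_F is [T(gj)]_F.
T(g1) = A g1 = [3, 6] = 3g1 + 3g2, so column 1 is [3, 3].
Repeating for g2 and assembling the columns gives [[3, -2], [3, 0]].

[[3, -2], [3, 0]]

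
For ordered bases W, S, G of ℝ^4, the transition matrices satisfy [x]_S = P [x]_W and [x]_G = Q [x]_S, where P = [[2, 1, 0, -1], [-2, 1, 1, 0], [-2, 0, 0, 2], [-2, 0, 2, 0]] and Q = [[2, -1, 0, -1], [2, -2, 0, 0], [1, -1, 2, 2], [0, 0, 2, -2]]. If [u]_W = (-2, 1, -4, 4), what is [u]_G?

(-11, -16, 8, 32)

First [u]_S = P [u]_W = (-7, 1, 12, -4).
Then [u]_G = Q [u]_S = (-11, -16, 8, 32).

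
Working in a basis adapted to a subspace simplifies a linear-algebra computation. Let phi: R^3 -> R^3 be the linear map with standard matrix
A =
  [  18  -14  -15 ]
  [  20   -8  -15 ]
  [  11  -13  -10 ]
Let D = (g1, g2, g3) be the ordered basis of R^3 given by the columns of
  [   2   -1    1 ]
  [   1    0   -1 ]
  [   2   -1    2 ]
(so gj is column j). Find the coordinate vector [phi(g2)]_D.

[-3, -1, 2]

Compute phi(g2) = A g2 = [-3, -5, -1] in standard coordinates.
Then write this in D-coordinates: solve for y in y_1 g1 + ... + y_3 g3 = [-3, -5, -1].
This gives y = [-3, -1, 2], which is column 2 of [phi]_D.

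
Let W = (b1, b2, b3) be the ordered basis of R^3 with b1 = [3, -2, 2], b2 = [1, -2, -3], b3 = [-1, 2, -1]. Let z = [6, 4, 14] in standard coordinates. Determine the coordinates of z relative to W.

[z]_W is the unique c with M c = z, where M has columns b1, ..., b3.
Gaussian elimination on [M | z] yields c = (4, -3, 3).
Check: 4b1 - 3b2 + 3b3 = [6, 4, 14].

[4, -3, 3]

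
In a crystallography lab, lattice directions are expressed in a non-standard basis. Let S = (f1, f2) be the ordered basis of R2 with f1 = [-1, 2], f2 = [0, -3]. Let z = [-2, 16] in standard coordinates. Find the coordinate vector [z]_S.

[2, -4]

[z]_S is the unique c with M c = z, where M has columns f1, f2.
System: -c_1 + 0c_2 = -2, 2c_1 - 3c_2 = 16; solving gives c_1 = 2, c_2 = -4.
Check: 2f1 - 4f2 = [-2, 16].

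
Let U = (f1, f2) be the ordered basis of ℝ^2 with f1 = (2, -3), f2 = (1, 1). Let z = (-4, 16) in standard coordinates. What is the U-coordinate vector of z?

Write z = c_1 f1 + c_2 f2 and solve for the c_i.
System: 2c_1 + c_2 = -4, -3c_1 + c_2 = 16; solving gives c_1 = -4, c_2 = 4.
Check: -4f1 + 4f2 = (-4, 16).

(-4, 4)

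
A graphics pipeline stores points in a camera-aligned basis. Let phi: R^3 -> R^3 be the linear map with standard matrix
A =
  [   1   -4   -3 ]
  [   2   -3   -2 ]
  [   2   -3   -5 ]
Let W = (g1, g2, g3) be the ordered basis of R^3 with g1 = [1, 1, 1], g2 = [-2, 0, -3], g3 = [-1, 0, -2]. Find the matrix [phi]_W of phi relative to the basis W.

With P the matrix whose columns are g1, ..., g3, [phi]_W = P^(-1) A P.
Column by column: phi(g1) = A g1 = [-6, -3, -6]; its W-coordinates [-3, 3, -3] give column 1.
Continuing for each basis vector yields [phi]_W = [[-3, 2, 2], [3, -1, 0], [-3, -3, -3]].

[[-3, 2, 2], [3, -1, 0], [-3, -3, -3]]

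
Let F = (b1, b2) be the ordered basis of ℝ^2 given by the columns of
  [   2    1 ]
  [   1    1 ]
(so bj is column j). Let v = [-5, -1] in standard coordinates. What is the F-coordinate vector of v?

[-4, 3]

We seek scalars with c_1 b1 + c_2 b2 = v; equivalently solve M c = v where the columns of M are b1, b2.
System: 2c_1 + c_2 = -5, c_1 + c_2 = -1; solving gives c_1 = -4, c_2 = 3.
Check: -4b1 + 3b2 = [-5, -1].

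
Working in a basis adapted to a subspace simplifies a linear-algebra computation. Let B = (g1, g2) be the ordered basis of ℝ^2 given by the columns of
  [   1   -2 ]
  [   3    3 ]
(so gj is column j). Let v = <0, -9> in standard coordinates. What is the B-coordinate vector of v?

Write v = c_1 g1 + c_2 g2 and solve for the c_i.
System: c_1 - 2c_2 = 0, 3c_1 + 3c_2 = -9; solving gives c_1 = -2, c_2 = -1.
Check: -2g1 - g2 = <0, -9>.

<-2, -1>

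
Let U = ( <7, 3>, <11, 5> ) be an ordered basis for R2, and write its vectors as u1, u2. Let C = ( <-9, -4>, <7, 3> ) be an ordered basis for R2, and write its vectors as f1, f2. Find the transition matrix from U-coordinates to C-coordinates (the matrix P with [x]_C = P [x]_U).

[[0, -2], [1, -1]]

Column j of P is [uj]_C, since P maps U-coordinates to C-coordinates.
Expressing u1 in C: u1 = 0·f1 + f2, so column 1 of P is <0, 1>.
Doing the same for each uj gives P = [[0, -2], [1, -1]].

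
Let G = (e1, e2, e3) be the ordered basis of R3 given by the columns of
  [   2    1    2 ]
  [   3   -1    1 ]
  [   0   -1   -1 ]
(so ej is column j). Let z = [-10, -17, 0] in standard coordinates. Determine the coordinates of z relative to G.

[-3, 4, -4]

We seek scalars with c_1 e1 + ... + c_3 e3 = z; equivalently solve M c = z where the columns of M are e1, ..., e3.
Row-reducing the augmented matrix [M | z] gives c = (-3, 4, -4).
Check: -3e1 + 4e2 - 4e3 = [-10, -17, 0].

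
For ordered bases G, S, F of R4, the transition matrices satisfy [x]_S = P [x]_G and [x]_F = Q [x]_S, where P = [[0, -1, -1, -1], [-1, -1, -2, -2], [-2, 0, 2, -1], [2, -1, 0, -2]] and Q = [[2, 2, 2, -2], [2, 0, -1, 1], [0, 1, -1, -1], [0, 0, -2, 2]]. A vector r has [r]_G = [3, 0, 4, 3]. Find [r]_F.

[-50, -13, -16, 2]

Apply P to get S-coordinates [-7, -17, -1, 0], then Q to get F-coordinates.
The result is [r]_F = [-50, -13, -16, 2].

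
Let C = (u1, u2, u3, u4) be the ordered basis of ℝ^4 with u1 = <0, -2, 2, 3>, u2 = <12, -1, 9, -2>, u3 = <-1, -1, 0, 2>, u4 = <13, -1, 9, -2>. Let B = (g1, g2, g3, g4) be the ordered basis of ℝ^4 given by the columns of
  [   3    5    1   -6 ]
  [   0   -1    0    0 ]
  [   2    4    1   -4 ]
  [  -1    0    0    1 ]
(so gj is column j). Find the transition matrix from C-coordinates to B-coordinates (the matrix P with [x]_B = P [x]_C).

Take x = uj: its C-coordinates are the j-th standard unit vector, so P e_j — column j of P — equals [uj]_B.
u1 = -2g1 + 2g2 + 2g3 + g4, giving column 1 = <-2, 2, 2, 1>; repeating for each j gives P = [[-2, 2, -2, 1], [2, 1, 1, 1], [2, 1, 0, -1], [1, 0, 0, -1]].

[[-2, 2, -2, 1], [2, 1, 1, 1], [2, 1, 0, -1], [1, 0, 0, -1]]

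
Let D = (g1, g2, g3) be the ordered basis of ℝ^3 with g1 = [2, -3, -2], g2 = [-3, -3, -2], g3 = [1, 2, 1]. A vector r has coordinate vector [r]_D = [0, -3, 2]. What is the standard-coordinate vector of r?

[11, 13, 8]

r = M [r]_D, where M has columns g1, ..., g3.
Carrying out the matrix-vector product, r = [11, 13, 8].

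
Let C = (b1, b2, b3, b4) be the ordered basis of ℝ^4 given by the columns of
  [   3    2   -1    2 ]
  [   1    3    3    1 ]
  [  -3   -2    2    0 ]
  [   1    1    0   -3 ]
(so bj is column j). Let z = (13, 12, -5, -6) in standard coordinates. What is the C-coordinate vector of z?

(3, 0, 2, 3)

We seek scalars with c_1 b1 + ... + c_4 b4 = z; equivalently solve M c = z where the columns of M are b1, ..., b4.
Row-reducing the augmented matrix [M | z] gives c = (3, 0, 2, 3).
Check: 3b1 + 0·b2 + 2b3 + 3b4 = (13, 12, -5, -6).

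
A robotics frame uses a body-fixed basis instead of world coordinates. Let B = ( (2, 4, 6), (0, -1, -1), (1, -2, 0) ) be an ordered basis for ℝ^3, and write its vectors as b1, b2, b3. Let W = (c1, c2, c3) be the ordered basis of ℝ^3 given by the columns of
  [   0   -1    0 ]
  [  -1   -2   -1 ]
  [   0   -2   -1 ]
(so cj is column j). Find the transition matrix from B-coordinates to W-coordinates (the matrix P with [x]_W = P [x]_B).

Let M have columns bj and N have columns cj. Then for every x, N [x]_W = x = M [x]_B, so P = N^(-1) M.
Since det N = 1, N^(-1) has integer entries; multiplying gives P = [[2, 0, 2], [-2, 0, -1], [-2, 1, 2]].

[[2, 0, 2], [-2, 0, -1], [-2, 1, 2]]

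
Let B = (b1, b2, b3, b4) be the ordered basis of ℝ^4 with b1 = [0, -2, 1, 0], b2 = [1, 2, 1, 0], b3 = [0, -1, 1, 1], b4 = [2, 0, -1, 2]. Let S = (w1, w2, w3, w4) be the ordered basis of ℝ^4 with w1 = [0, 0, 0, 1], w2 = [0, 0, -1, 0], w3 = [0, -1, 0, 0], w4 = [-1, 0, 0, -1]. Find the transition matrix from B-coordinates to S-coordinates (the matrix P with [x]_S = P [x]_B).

[[0, -1, 1, 0], [-1, -1, -1, 1], [2, -2, 1, 0], [0, -1, 0, -2]]

Take x = bj: its B-coordinates are the j-th standard unit vector, so P e_j — column j of P — equals [bj]_S.
b1 = 0·w1 - w2 + 2w3 + 0·w4, giving column 1 = [0, -1, 2, 0]; repeating for each j gives P = [[0, -1, 1, 0], [-1, -1, -1, 1], [2, -2, 1, 0], [0, -1, 0, -2]].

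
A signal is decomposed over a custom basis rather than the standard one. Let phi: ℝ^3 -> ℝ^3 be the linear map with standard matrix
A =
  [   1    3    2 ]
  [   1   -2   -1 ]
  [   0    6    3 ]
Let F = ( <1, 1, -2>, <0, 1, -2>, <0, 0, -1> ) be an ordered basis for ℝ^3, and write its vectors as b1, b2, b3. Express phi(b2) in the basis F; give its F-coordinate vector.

Column 2 of [phi]_F is the F-coordinate vector of phi(b2).
In standard coordinates phi(b2) = A b2 = <-1, 0, 0>.
Converting to F: <-1, 0, 0> = -b1 + b2 + 0·b3, so the coordinate vector is <-1, 1, 0>.

<-1, 1, 0>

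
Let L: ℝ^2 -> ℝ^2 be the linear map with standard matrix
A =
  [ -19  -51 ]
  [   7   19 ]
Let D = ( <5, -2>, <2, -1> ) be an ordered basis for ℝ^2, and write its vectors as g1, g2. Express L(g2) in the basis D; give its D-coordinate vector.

<3, -1>

Compute L(g2) = A g2 = <13, -5> in standard coordinates.
Then write this in D-coordinates: solve for y in y_1 g1 + y_2 g2 = <13, -5>.
This gives y = <3, -1>, which is column 2 of [L]_D.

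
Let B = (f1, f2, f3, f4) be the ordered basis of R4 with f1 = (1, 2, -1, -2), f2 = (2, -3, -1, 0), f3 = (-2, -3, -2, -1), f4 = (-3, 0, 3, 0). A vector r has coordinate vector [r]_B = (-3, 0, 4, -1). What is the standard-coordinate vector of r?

r = M [r]_B, where M has columns f1, ..., f4.
Carrying out the matrix-vector product, r = (-8, -18, -8, 2).

(-8, -18, -8, 2)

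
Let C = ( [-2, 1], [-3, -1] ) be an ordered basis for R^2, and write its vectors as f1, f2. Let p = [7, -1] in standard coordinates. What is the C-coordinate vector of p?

[-2, -1]

We seek scalars with c_1 f1 + c_2 f2 = p; equivalently solve M c = p where the columns of M are f1, f2.
System: -2c_1 - 3c_2 = 7, c_1 - c_2 = -1; solving gives c_1 = -2, c_2 = -1.
Check: -2f1 - f2 = [7, -1].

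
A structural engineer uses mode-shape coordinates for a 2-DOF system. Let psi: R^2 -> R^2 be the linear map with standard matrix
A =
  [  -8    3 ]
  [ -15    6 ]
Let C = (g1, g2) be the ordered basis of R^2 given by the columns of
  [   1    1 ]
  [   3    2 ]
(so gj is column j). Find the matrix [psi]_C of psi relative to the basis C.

The j-th column of [psi]_C is [psi(gj)]_C.
psi(g1) = A g1 = <1, 3> = g1 + 0·g2, so column 1 is <1, 0>.
Repeating for g2 and assembling the columns gives [[1, 1], [0, -3]].

[[1, 1], [0, -3]]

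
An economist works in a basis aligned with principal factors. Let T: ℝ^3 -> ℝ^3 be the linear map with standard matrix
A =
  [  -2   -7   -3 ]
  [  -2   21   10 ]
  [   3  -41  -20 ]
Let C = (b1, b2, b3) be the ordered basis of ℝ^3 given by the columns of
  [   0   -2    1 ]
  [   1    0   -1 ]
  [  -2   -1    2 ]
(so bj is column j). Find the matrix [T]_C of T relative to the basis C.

[[-2, -3, 0], [-1, -2, 2], [-3, 3, 3]]

The j-th column of [T]_C is [T(bj)]_C.
T(b1) = A b1 = [-1, 1, -1] = -2b1 - b2 - 3b3, so column 1 is [-2, -1, -3].
Repeating for b2, b3 and assembling the columns gives [[-2, -3, 0], [-1, -2, 2], [-3, 3, 3]].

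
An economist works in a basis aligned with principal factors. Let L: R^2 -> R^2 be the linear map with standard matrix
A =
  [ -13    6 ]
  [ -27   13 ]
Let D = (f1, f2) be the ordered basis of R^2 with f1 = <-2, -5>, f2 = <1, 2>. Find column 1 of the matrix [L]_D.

Compute L(f1) = A f1 = <-4, -11> in standard coordinates.
Then write this in D-coordinates: solve for y in y_1 f1 + y_2 f2 = <-4, -11>.
This gives y = <3, 2>, which is column 1 of [L]_D.

<3, 2>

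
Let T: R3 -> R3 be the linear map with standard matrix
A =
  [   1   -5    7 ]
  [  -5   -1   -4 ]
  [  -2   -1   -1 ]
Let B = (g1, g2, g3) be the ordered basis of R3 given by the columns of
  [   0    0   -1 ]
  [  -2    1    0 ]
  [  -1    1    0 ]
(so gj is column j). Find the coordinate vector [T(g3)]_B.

(-3, -1, 1)

Column 3 of [T]_B is the B-coordinate vector of T(g3).
In standard coordinates T(g3) = A g3 = (-1, 5, 2).
Converting to B: (-1, 5, 2) = -3g1 - g2 + g3, so the coordinate vector is (-3, -1, 1).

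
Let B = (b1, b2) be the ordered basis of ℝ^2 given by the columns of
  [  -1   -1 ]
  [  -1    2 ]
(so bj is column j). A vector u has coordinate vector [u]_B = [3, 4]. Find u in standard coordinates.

[-7, 5]

u = M [u]_B, where M has columns b1, b2.
Carrying out the matrix-vector product, u = [-7, 5].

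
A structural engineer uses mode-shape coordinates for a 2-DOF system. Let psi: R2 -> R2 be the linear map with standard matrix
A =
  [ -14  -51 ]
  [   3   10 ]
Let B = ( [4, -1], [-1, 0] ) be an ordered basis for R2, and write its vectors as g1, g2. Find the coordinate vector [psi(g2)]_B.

Column 2 of [psi]_B is the B-coordinate vector of psi(g2).
In standard coordinates psi(g2) = A g2 = [14, -3].
Converting to B: [14, -3] = 3g1 - 2g2, so the coordinate vector is [3, -2].

[3, -2]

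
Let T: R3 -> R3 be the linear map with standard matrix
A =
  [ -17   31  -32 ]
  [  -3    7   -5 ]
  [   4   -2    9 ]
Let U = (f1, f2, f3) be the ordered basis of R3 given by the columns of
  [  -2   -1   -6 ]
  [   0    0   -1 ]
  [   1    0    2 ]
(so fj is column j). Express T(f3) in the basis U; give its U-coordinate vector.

<-2, 3, -1>

Compute T(f3) = A f3 = <7, 1, -4> in standard coordinates.
Then write this in U-coordinates: solve for y in y_1 f1 + ... + y_3 f3 = <7, 1, -4>.
This gives y = <-2, 3, -1>, which is column 3 of [T]_U.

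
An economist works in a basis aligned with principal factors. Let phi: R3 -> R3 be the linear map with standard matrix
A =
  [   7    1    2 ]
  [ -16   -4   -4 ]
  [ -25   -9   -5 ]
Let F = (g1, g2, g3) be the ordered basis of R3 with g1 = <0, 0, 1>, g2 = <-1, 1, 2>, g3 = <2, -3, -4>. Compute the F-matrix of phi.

[[-1, 2, 3], [2, -2, -1], [2, -2, 1]]

The j-th column of [phi]_F is [phi(gj)]_F.
phi(g1) = A g1 = <2, -4, -5> = -g1 + 2g2 + 2g3, so column 1 is <-1, 2, 2>.
Repeating for g2, g3 and assembling the columns gives [[-1, 2, 3], [2, -2, -1], [2, -2, 1]].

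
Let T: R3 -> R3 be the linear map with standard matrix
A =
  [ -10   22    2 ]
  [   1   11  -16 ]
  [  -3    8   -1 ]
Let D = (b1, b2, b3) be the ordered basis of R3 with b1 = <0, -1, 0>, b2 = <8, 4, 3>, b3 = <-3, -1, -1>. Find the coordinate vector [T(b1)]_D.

<1, -2, 2>

Column 1 of [T]_D is the D-coordinate vector of T(b1).
In standard coordinates T(b1) = A b1 = <-22, -11, -8>.
Converting to D: <-22, -11, -8> = b1 - 2b2 + 2b3, so the coordinate vector is <1, -2, 2>.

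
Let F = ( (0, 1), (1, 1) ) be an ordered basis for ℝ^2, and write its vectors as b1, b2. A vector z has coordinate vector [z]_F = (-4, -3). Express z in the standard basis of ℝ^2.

(-3, -7)

By definition z = -4b1 - 3b2.
Summing componentwise gives (-3, -7).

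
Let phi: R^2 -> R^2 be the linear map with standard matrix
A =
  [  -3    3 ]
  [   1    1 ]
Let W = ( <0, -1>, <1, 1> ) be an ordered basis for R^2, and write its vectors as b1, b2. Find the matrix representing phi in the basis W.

[[-2, -2], [-3, 0]]

Let P have columns b1, b2. Then [phi]_W = P^(-1) A P.
Here det P = 1, so P^(-1) is integer; computing A P first and then P^(-1)(A P) gives [[-2, -2], [-3, 0]].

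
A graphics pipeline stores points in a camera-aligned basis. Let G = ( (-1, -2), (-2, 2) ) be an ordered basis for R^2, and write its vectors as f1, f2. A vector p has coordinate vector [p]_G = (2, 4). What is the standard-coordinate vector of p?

(-10, 4)

The coordinates say p = 2f1 + 4f2; adding the scaled basis vectors gives (-10, 4).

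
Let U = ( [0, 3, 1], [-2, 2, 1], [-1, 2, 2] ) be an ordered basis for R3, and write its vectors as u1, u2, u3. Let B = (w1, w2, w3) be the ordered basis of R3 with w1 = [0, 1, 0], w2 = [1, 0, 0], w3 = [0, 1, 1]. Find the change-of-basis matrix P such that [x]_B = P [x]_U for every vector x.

[[2, 1, 0], [0, -2, -1], [1, 1, 2]]

Take x = uj: its U-coordinates are the j-th standard unit vector, so P e_j — column j of P — equals [uj]_B.
u1 = 2w1 + 0·w2 + w3, giving column 1 = [2, 0, 1]; repeating for each j gives P = [[2, 1, 0], [0, -2, -1], [1, 1, 2]].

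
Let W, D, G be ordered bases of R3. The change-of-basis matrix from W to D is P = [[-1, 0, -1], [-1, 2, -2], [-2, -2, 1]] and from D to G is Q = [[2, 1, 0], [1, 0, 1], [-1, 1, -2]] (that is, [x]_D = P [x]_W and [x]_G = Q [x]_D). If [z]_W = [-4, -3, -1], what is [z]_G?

[10, 18, -31]

Apply P to get D-coordinates [5, 0, 13], then Q to get G-coordinates.
The result is [z]_G = [10, 18, -31].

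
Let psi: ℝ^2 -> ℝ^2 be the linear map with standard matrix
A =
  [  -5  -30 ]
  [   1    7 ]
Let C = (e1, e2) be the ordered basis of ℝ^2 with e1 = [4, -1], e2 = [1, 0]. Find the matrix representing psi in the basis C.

The j-th column of [psi]_C is [psi(ej)]_C.
psi(e1) = A e1 = [10, -3] = 3e1 - 2e2, so column 1 is [3, -2].
Repeating for e2 and assembling the columns gives [[3, -1], [-2, -1]].

[[3, -1], [-2, -1]]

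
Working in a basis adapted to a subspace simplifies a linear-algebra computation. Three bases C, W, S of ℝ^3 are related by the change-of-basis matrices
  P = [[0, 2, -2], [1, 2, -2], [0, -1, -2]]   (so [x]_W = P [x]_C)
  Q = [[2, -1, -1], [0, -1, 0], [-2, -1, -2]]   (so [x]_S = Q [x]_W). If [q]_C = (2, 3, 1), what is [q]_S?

(7, -6, -4)

Composing the changes, [q]_S = Q P [q]_C.
Q P = [[-1, 3, 0], [-1, -2, 2], [-1, -4, 10]]; applying this to (2, 3, 1) gives (7, -6, -4).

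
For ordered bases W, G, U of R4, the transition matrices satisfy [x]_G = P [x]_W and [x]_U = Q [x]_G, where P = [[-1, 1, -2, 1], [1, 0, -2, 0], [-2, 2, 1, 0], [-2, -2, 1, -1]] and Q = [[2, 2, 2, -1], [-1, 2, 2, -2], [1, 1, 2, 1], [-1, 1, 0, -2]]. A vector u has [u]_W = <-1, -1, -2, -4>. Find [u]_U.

<-4, -10, 5, -9>

Apply P to get G-coordinates <0, 3, -2, 6>, then Q to get U-coordinates.
The result is [u]_U = <-4, -10, 5, -9>.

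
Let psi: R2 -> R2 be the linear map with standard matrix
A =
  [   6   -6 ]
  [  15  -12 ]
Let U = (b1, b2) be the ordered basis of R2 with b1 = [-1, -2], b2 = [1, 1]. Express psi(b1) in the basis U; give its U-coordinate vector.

Compute psi(b1) = A b1 = [6, 9] in standard coordinates.
Then write this in U-coordinates: solve for y in y_1 b1 + y_2 b2 = [6, 9].
This gives y = [-3, 3], which is column 1 of [psi]_U.

[-3, 3]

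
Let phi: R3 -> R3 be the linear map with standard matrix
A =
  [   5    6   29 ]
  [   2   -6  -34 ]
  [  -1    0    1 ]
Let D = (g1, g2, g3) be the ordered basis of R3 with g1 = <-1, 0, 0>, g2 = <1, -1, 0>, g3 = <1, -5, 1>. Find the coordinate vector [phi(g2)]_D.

<-3, -3, -1>

Column 2 of [phi]_D is the D-coordinate vector of phi(g2).
In standard coordinates phi(g2) = A g2 = <-1, 8, -1>.
Converting to D: <-1, 8, -1> = -3g1 - 3g2 - g3, so the coordinate vector is <-3, -3, -1>.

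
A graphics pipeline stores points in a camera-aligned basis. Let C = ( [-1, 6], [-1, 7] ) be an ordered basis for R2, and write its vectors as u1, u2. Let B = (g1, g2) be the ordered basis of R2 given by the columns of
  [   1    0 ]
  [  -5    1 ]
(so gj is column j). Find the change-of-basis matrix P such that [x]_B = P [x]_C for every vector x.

Column j of P is [uj]_B, since P maps C-coordinates to B-coordinates.
Expressing u1 in B: u1 = -g1 + g2, so column 1 of P is [-1, 1].
Doing the same for each uj gives P = [[-1, -1], [1, 2]].

[[-1, -1], [1, 2]]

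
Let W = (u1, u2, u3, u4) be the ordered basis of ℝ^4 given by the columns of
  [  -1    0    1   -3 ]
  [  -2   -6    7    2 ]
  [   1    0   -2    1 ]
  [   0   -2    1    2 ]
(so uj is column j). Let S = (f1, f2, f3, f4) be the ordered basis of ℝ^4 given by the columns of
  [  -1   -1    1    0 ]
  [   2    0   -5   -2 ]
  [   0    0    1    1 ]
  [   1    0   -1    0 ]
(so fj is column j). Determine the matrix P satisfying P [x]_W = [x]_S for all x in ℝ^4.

Let M have columns uj and N have columns fj. Then for every x, N [x]_S = x = M [x]_W, so P = N^(-1) M.
Since det N = -1, N^(-1) has integer entries; multiplying gives P = [[0, 0, 0, 2], [1, 2, -2, 1], [0, 2, -1, 0], [1, -2, -1, 1]].

[[0, 0, 0, 2], [1, 2, -2, 1], [0, 2, -1, 0], [1, -2, -1, 1]]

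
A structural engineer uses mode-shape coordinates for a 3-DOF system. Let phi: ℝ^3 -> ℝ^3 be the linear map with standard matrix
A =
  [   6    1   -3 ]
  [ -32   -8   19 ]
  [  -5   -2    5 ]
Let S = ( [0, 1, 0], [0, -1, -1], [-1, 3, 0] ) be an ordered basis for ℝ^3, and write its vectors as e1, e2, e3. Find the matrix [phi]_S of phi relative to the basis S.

[[-3, -2, 0], [2, 3, 1], [-1, -2, 3]]

The j-th column of [phi]_S is [phi(ej)]_S.
phi(e1) = A e1 = [1, -8, -2] = -3e1 + 2e2 - e3, so column 1 is [-3, 2, -1].
Repeating for e2, e3 and assembling the columns gives [[-3, -2, 0], [2, 3, 1], [-1, -2, 3]].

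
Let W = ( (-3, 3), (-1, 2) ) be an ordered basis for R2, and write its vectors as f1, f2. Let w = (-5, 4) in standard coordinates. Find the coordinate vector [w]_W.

(2, -1)

We seek scalars with c_1 f1 + c_2 f2 = w; equivalently solve M c = w where the columns of M are f1, f2.
System: -3c_1 - c_2 = -5, 3c_1 + 2c_2 = 4; solving gives c_1 = 2, c_2 = -1.
Check: 2f1 - f2 = (-5, 4).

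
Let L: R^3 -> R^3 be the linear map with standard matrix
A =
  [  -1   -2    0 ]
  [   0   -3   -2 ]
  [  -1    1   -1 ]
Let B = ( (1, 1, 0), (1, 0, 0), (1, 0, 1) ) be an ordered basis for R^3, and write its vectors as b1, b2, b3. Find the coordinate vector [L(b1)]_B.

Column 1 of [L]_B is the B-coordinate vector of L(b1).
In standard coordinates L(b1) = A b1 = (-3, -3, 0).
Converting to B: (-3, -3, 0) = -3b1 + 0·b2 + 0·b3, so the coordinate vector is (-3, 0, 0).

(-3, 0, 0)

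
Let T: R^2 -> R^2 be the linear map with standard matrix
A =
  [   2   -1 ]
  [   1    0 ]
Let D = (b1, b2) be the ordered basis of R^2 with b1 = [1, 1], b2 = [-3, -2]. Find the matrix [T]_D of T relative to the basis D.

Let P have columns b1, b2. Then [T]_D = P^(-1) A P.
Here det P = 1, so P^(-1) is integer; computing A P first and then P^(-1)(A P) gives [[1, -1], [0, 1]].

[[1, -1], [0, 1]]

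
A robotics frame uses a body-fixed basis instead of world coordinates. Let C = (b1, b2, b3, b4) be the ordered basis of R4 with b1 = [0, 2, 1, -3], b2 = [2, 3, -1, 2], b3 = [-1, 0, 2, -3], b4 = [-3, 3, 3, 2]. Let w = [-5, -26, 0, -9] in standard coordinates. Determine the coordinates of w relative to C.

Write w = c_1 b1 + ... + c_4 b4 and solve for the c_i.
Gaussian elimination on [M | w] yields c = (-4, -4, 3, -2).
Check: -4b1 - 4b2 + 3b3 - 2b4 = [-5, -26, 0, -9].

[-4, -4, 3, -2]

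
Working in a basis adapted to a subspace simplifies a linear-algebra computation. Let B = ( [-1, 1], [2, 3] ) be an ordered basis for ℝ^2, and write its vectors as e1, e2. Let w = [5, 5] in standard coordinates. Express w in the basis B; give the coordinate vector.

[-1, 2]

Write w = c_1 e1 + c_2 e2 and solve for the c_i.
System: -c_1 + 2c_2 = 5, c_1 + 3c_2 = 5; solving gives c_1 = -1, c_2 = 2.
Check: -e1 + 2e2 = [5, 5].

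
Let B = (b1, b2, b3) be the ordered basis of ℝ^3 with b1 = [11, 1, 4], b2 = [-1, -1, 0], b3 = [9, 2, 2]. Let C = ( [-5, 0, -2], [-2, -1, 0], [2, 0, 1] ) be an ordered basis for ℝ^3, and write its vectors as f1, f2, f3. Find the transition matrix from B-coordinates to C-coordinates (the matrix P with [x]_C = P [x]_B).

[[-1, -1, -1], [-1, 1, -2], [2, -2, 0]]

Column j of P is [bj]_C, since P maps B-coordinates to C-coordinates.
Expressing b1 in C: b1 = -f1 - f2 + 2f3, so column 1 of P is [-1, -1, 2].
Doing the same for each bj gives P = [[-1, -1, -1], [-1, 1, -2], [2, -2, 0]].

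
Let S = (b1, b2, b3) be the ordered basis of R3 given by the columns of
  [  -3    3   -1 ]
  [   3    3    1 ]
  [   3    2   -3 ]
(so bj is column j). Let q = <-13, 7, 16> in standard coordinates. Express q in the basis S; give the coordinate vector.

Write q = c_1 b1 + ... + c_3 b3 and solve for the c_i.
Row-reducing the augmented matrix [M | q] gives c = (4, -1, -2).
Check: 4b1 - b2 - 2b3 = <-13, 7, 16>.

<4, -1, -2>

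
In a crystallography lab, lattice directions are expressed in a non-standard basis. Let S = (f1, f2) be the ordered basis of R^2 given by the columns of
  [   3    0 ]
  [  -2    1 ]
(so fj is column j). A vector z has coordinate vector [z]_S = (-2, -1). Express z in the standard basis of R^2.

z = M [z]_S, where M has columns f1, f2.
Carrying out the matrix-vector product, z = (-6, 3).

(-6, 3)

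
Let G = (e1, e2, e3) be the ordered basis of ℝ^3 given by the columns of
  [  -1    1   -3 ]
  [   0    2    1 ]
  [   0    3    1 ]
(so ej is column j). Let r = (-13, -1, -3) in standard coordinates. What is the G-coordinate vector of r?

(2, -2, 3)

We seek scalars with c_1 e1 + ... + c_3 e3 = r; equivalently solve M c = r where the columns of M are e1, ..., e3.
Solving this 3x3 system gives c = (2, -2, 3).
Check: 2e1 - 2e2 + 3e3 = (-13, -1, -3).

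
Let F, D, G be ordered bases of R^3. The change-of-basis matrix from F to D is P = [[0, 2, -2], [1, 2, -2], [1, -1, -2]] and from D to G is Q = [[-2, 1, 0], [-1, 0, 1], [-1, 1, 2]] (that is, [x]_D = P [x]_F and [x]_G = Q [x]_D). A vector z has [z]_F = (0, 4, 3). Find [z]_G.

(-2, -12, -20)

Apply P to get D-coordinates (2, 2, -10), then Q to get G-coordinates.
The result is [z]_G = (-2, -12, -20).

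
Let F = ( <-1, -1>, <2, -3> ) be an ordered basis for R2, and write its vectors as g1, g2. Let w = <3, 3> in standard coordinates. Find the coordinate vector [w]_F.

[w]_F is the unique c with M c = w, where M has columns g1, g2.
System: -c_1 + 2c_2 = 3, -c_1 - 3c_2 = 3; solving gives c_1 = -3, c_2 = 0.
Check: -3g1 + 0·g2 = <3, 3>.

<-3, 0>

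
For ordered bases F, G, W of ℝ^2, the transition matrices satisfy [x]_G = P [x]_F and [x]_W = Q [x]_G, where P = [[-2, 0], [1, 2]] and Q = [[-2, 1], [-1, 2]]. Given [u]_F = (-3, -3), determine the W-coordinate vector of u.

First [u]_G = P [u]_F = (6, -9).
Then [u]_W = Q [u]_G = (-21, -24).

(-21, -24)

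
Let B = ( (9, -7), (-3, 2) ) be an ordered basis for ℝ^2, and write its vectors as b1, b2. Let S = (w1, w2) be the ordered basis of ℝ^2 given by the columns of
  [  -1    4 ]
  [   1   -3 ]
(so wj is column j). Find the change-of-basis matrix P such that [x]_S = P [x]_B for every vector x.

[[-1, -1], [2, -1]]

Column j of P is [bj]_S, since P maps B-coordinates to S-coordinates.
Expressing b1 in S: b1 = -w1 + 2w2, so column 1 of P is (-1, 2).
Doing the same for each bj gives P = [[-1, -1], [2, -1]].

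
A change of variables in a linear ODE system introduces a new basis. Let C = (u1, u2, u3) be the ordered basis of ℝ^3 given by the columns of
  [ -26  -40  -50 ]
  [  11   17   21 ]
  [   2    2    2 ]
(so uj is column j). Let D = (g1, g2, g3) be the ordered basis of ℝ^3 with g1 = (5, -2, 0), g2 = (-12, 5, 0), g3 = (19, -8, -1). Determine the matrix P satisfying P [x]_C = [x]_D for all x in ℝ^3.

[[0, 2, 0], [-1, 1, 1], [-2, -2, -2]]

Take x = uj: its C-coordinates are the j-th standard unit vector, so P e_j — column j of P — equals [uj]_D.
u1 = 0·g1 - g2 - 2g3, giving column 1 = (0, -1, -2); repeating for each j gives P = [[0, 2, 0], [-1, 1, 1], [-2, -2, -2]].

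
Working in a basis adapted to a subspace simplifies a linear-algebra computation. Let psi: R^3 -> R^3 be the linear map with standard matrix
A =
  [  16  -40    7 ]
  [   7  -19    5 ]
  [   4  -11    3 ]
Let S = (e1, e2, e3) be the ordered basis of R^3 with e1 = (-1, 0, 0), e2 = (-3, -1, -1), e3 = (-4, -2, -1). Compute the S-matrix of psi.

[[1, 0, 2], [1, 1, -1], [3, 3, -2]]

With P the matrix whose columns are e1, ..., e3, [psi]_S = P^(-1) A P.
Column by column: psi(e1) = A e1 = (-16, -7, -4); its S-coordinates (1, 1, 3) give column 1.
Continuing for each basis vector yields [psi]_S = [[1, 0, 2], [1, 1, -1], [3, 3, -2]].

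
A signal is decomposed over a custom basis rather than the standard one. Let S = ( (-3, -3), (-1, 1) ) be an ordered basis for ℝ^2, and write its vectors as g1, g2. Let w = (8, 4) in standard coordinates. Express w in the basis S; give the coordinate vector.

(-2, -2)

[w]_S is the unique c with M c = w, where M has columns g1, g2.
System: -3c_1 - c_2 = 8, -3c_1 + c_2 = 4; solving gives c_1 = -2, c_2 = -2.
Check: -2g1 - 2g2 = (8, 4).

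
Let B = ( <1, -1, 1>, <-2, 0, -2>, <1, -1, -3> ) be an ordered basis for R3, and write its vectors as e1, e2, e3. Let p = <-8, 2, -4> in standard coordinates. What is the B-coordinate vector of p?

<-1, 3, -1>

[p]_B is the unique c with M c = p, where M has columns e1, ..., e3.
Solving this 3x3 system gives c = (-1, 3, -1).
Check: -e1 + 3e2 - e3 = <-8, 2, -4>.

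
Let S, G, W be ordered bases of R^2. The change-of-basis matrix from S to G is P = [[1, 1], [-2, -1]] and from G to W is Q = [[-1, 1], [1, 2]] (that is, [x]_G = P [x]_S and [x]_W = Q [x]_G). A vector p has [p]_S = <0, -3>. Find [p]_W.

Composing the changes, [p]_W = Q P [p]_S.
Q P = [[-3, -2], [-3, -1]]; applying this to <0, -3> gives <6, 3>.

<6, 3>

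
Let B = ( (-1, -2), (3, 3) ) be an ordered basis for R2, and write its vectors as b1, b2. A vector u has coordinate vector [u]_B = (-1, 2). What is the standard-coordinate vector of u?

(7, 8)

By definition u = -b1 + 2b2.
Summing componentwise gives (7, 8).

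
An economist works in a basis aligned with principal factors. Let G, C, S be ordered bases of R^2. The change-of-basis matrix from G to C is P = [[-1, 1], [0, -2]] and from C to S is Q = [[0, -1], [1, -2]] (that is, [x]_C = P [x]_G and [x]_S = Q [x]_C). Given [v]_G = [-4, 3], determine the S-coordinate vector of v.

[6, 19]

Apply P to get C-coordinates [7, -6], then Q to get S-coordinates.
The result is [v]_S = [6, 19].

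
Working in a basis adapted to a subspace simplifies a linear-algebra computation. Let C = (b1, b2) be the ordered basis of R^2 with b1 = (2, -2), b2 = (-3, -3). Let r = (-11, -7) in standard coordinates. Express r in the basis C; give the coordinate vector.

[r]_C is the unique c with M c = r, where M has columns b1, b2.
System: 2c_1 - 3c_2 = -11, -2c_1 - 3c_2 = -7; solving gives c_1 = -1, c_2 = 3.
Check: -b1 + 3b2 = (-11, -7).

(-1, 3)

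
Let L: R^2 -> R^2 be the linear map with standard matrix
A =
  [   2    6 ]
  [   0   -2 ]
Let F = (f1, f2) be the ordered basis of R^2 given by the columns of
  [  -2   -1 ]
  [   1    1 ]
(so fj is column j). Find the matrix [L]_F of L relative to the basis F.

With P the matrix whose columns are f1, f2, [L]_F = P^(-1) A P.
Column by column: L(f1) = A f1 = <2, -2>; its F-coordinates <0, -2> give column 1.
Continuing for each basis vector yields [L]_F = [[0, -2], [-2, 0]].

[[0, -2], [-2, 0]]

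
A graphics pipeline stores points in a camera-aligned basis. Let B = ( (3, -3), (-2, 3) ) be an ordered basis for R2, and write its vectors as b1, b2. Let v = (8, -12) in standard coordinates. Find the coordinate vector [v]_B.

(0, -4)

We seek scalars with c_1 b1 + c_2 b2 = v; equivalently solve M c = v where the columns of M are b1, b2.
System: 3c_1 - 2c_2 = 8, -3c_1 + 3c_2 = -12; solving gives c_1 = 0, c_2 = -4.
Check: 0·b1 - 4b2 = (8, -12).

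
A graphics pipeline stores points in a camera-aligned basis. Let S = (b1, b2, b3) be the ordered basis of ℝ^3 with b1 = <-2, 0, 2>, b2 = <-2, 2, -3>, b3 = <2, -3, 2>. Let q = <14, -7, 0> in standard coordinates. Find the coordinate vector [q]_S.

We seek scalars with c_1 b1 + ... + c_3 b3 = q; equivalently solve M c = q where the columns of M are b1, ..., b3.
Gaussian elimination on [M | q] yields c = (-4, -2, 1).
Check: -4b1 - 2b2 + b3 = <14, -7, 0>.

<-4, -2, 1>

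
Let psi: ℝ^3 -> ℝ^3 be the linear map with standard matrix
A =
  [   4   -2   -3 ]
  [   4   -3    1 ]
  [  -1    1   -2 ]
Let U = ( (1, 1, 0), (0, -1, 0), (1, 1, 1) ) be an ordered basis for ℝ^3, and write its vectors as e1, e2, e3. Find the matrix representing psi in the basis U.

Let P have columns e1, ..., e3. Then [psi]_U = P^(-1) A P.
Here det P = -1, so P^(-1) is integer; computing A P first and then P^(-1)(A P) gives [[2, 3, 1], [1, -1, -3], [0, -1, -2]].

[[2, 3, 1], [1, -1, -3], [0, -1, -2]]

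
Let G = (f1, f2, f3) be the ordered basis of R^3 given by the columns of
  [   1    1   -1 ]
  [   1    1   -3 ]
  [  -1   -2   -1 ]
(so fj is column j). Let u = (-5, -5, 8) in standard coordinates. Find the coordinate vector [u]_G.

(-2, -3, 0)

[u]_G is the unique c with M c = u, where M has columns f1, ..., f3.
Solving this 3x3 system gives c = (-2, -3, 0).
Check: -2f1 - 3f2 + 0·f3 = (-5, -5, 8).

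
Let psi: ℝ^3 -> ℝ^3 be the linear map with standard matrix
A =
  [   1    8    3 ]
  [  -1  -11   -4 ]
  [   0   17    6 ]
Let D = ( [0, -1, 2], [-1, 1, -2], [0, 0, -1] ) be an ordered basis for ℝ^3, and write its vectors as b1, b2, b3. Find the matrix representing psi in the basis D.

The j-th column of [psi]_D is [psi(bj)]_D.
psi(b1) = A b1 = [-2, 3, -5] = -b1 + 2b2 - b3, so column 1 is [-1, 2, -1].
Repeating for b2, b3 and assembling the columns gives [[-1, 1, -1], [2, -1, 3], [-1, -1, -2]].

[[-1, 1, -1], [2, -1, 3], [-1, -1, -2]]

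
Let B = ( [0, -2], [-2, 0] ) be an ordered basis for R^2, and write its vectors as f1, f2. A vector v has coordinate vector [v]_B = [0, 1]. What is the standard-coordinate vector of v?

v = M [v]_B, where M has columns f1, f2.
Carrying out the matrix-vector product, v = [-2, 0].

[-2, 0]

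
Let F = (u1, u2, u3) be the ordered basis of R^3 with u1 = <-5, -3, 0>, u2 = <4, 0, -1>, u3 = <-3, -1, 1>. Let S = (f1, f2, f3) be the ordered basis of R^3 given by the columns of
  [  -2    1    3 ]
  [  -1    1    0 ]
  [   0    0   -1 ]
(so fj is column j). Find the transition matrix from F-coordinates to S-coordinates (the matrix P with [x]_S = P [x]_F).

[[2, -1, -1], [-1, -1, -2], [0, 1, -1]]

Let M have columns uj and N have columns fj. Then for every x, N [x]_S = x = M [x]_F, so P = N^(-1) M.
Since det N = 1, N^(-1) has integer entries; multiplying gives P = [[2, -1, -1], [-1, -1, -2], [0, 1, -1]].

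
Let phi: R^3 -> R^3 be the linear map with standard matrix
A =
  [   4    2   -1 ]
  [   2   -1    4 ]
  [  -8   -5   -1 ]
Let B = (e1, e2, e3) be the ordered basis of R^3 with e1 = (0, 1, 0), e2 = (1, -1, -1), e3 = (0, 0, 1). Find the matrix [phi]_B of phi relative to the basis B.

[[1, 2, 3], [2, 3, -1], [-3, 1, -2]]

Let P have columns e1, ..., e3. Then [phi]_B = P^(-1) A P.
Here det P = -1, so P^(-1) is integer; computing A P first and then P^(-1)(A P) gives [[1, 2, 3], [2, 3, -1], [-3, 1, -2]].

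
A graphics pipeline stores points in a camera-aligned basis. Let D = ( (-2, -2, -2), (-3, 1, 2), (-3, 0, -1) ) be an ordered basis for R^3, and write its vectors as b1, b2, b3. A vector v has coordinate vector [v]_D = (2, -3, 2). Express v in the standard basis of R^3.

The coordinates say v = 2b1 - 3b2 + 2b3; adding the scaled basis vectors gives (-1, -7, -12).

(-1, -7, -12)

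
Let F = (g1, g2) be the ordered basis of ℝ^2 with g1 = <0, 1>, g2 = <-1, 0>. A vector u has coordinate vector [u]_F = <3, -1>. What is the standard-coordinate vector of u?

By definition u = 3g1 - g2.
Summing componentwise gives <1, 3>.

<1, 3>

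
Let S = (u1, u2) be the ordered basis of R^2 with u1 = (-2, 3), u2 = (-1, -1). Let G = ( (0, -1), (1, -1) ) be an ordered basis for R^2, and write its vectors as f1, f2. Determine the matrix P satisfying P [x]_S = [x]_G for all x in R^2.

[[-1, 2], [-2, -1]]

Take x = uj: its S-coordinates are the j-th standard unit vector, so P e_j — column j of P — equals [uj]_G.
u1 = -f1 - 2f2, giving column 1 = (-1, -2); repeating for each j gives P = [[-1, 2], [-2, -1]].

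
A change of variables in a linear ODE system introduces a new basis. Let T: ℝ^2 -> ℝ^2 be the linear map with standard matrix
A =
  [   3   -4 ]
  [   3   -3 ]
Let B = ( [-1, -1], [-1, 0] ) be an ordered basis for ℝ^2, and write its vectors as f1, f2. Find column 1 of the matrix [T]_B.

Compute T(f1) = A f1 = [1, 0] in standard coordinates.
Then write this in B-coordinates: solve for y in y_1 f1 + y_2 f2 = [1, 0].
This gives y = [0, -1], which is column 1 of [T]_B.

[0, -1]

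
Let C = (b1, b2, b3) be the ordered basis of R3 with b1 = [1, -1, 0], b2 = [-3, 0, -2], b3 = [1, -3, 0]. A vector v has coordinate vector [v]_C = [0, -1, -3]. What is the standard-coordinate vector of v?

[0, 9, 2]

v = M [v]_C, where M has columns b1, ..., b3.
Carrying out the matrix-vector product, v = [0, 9, 2].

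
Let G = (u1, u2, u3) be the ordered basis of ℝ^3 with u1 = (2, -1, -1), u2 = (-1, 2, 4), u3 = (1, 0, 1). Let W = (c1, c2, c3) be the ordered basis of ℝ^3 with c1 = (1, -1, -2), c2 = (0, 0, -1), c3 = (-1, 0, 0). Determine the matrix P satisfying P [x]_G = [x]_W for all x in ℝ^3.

[[1, -2, 0], [-1, 0, -1], [-1, -1, -1]]

Column j of P is [uj]_W, since P maps G-coordinates to W-coordinates.
Expressing u1 in W: u1 = c1 - c2 - c3, so column 1 of P is (1, -1, -1).
Doing the same for each uj gives P = [[1, -2, 0], [-1, 0, -1], [-1, -1, -1]].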